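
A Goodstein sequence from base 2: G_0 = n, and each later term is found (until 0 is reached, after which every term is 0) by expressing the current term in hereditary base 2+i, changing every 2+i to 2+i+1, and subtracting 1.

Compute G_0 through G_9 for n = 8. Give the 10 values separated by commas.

G_0=8  [base 2] 2^(2 + 1)  →[2↦3]→  3^(3 + 1) = 81  −1 ⇒ G_1=80
G_1=80  [base 3] 2·3^3 + 2·3^2 + 2·3 + 2  →[3↦4]→  2·4^4 + 2·4^2 + 2·4 + 2 = 554  −1 ⇒ G_2=553
G_2=553  [base 4] 2·4^4 + 2·4^2 + 2·4 + 1  →[4↦5]→  2·5^5 + 2·5^2 + 2·5 + 1 = 6311  −1 ⇒ G_3=6310
G_3=6310  [base 5] 2·5^5 + 2·5^2 + 2·5  →[5↦6]→  2·6^6 + 2·6^2 + 2·6 = 93396  −1 ⇒ G_4=93395
G_4=93395  [base 6] 2·6^6 + 2·6^2 + 6 + 5  →[6↦7]→  2·7^7 + 2·7^2 + 7 + 5 = 1647196  −1 ⇒ G_5=1647195
G_5=1647195  [base 7] 2·7^7 + 2·7^2 + 7 + 4  →[7↦8]→  2·8^8 + 2·8^2 + 8 + 4 = 33554572  −1 ⇒ G_6=33554571
G_6=33554571  [base 8] 2·8^8 + 2·8^2 + 8 + 3  →[8↦9]→  2·9^9 + 2·9^2 + 9 + 3 = 774841152  −1 ⇒ G_7=774841151
G_7=774841151  [base 9] 2·9^9 + 2·9^2 + 9 + 2  →[9↦10]→  2·10^10 + 2·10^2 + 10 + 2 = 20000000212  −1 ⇒ G_8=20000000211
G_8=20000000211  [base 10] 2·10^10 + 2·10^2 + 10 + 1  →[10↦11]→  2·11^11 + 2·11^2 + 11 + 1 = 570623341476  −1 ⇒ G_9=570623341475

8, 80, 553, 6310, 93395, 1647195, 33554571, 774841151, 20000000211, 570623341475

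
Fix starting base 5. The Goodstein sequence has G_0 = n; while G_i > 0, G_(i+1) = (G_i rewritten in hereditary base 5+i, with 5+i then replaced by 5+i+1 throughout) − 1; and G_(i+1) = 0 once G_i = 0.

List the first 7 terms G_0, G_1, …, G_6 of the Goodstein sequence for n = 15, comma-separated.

(0) 15|_5 = 3·5 ↦ 3·6|_6 = 18 ⇒ 17
(1) 17|_6 = 2·6 + 5 ↦ 2·7 + 5|_7 = 19 ⇒ 18
(2) 18|_7 = 2·7 + 4 ↦ 2·8 + 4|_8 = 20 ⇒ 19
(3) 19|_8 = 2·8 + 3 ↦ 2·9 + 3|_9 = 21 ⇒ 20
(4) 20|_9 = 2·9 + 2 ↦ 2·10 + 2|_10 = 22 ⇒ 21
(5) 21|_10 = 2·10 + 1 ↦ 2·11 + 1|_11 = 23 ⇒ 22

15, 17, 18, 19, 20, 21, 22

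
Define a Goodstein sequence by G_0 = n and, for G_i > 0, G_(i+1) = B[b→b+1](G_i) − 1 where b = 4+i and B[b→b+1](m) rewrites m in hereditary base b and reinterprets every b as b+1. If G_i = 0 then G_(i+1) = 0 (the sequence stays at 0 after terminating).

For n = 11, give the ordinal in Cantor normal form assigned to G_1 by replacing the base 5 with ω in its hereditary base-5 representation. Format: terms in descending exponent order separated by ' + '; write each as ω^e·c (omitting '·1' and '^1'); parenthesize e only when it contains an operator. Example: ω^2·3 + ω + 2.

base 4: 11 = 2·4 + 3; at 5: 2·5 + 3 = 13; next = 12
base 5: 12 = 2·5 + 2; at 6: 2·6 + 2 = 14; next = 13

ω·2 + 2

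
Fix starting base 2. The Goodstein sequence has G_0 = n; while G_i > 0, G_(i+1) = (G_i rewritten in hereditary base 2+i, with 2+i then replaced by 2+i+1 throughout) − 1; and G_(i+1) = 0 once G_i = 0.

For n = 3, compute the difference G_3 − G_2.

-1

G_0=3  [base 2] 2 + 1  →[2↦3]→  3 + 1 = 4  −1 ⇒ G_1=3
G_1=3  [base 3] 3  →[3↦4]→  4 = 4  −1 ⇒ G_2=3
G_2=3  [base 4] 3  →[4↦5]→  3 = 3  −1 ⇒ G_3=2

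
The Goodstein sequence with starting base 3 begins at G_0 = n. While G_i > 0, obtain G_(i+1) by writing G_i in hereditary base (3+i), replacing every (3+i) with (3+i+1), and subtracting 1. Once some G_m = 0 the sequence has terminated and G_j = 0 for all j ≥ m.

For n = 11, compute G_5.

43

[0] 11 ≡ 3^2 + 2 (base 3). Lift 4: 18. −1: 17.
[1] 17 ≡ 4^2 + 1 (base 4). Lift 5: 26. −1: 25.
[2] 25 ≡ 5^2 (base 5). Lift 6: 36. −1: 35.
[3] 35 ≡ 5·6 + 5 (base 6). Lift 7: 40. −1: 39.
[4] 39 ≡ 5·7 + 4 (base 7). Lift 8: 44. −1: 43.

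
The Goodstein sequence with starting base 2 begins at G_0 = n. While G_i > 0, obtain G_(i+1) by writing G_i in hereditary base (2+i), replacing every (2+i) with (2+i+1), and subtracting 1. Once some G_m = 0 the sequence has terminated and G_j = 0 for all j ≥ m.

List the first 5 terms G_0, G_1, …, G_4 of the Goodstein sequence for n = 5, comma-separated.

5, 27, 255, 467, 775

i=0: 5 = 2^2 + 1 (b=2); 2→3: 3^3 + 1 = 28; 28−1 = 27
i=1: 27 = 3^3 (b=3); 3→4: 4^4 = 256; 256−1 = 255
i=2: 255 = 3·4^3 + 3·4^2 + 3·4 + 3 (b=4); 4→5: 3·5^3 + 3·5^2 + 3·5 + 3 = 468; 468−1 = 467
i=3: 467 = 3·5^3 + 3·5^2 + 3·5 + 2 (b=5); 5→6: 3·6^3 + 3·6^2 + 3·6 + 2 = 776; 776−1 = 775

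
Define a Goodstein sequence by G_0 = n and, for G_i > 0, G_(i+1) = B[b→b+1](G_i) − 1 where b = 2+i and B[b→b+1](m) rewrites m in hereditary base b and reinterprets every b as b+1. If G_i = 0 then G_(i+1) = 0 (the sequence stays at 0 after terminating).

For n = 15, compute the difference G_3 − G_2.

17469

base 2: 15 = 2^(2 + 1) + 2^2 + 2 + 1; at 3: 3^(3 + 1) + 3^3 + 3 + 1 = 112; next = 111
base 3: 111 = 3^(3 + 1) + 3^3 + 3; at 4: 4^(4 + 1) + 4^4 + 4 = 1284; next = 1283
base 4: 1283 = 4^(4 + 1) + 4^4 + 3; at 5: 5^(5 + 1) + 5^5 + 3 = 18753; next = 18752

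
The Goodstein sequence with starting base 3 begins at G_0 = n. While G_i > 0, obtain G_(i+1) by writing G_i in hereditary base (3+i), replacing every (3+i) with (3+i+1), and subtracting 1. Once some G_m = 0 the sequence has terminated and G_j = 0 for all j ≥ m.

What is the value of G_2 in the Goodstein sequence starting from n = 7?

9

(0) 7|_3 = 2·3 + 1 ↦ 2·4 + 1|_4 = 9 ⇒ 8
(1) 8|_4 = 2·4 ↦ 2·5|_5 = 10 ⇒ 9
(2) 9|_5 = 5 + 4 ↦ 6 + 4|_6 = 10 ⇒ 9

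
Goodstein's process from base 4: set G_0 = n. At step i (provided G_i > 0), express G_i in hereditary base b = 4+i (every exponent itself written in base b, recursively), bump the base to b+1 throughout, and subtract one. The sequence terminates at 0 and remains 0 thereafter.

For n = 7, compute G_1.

[0] 7 ≡ 4 + 3 (base 4). Lift 5: 8. −1: 7.
[1] 7 ≡ 5 + 2 (base 5). Lift 6: 8. −1: 7.

7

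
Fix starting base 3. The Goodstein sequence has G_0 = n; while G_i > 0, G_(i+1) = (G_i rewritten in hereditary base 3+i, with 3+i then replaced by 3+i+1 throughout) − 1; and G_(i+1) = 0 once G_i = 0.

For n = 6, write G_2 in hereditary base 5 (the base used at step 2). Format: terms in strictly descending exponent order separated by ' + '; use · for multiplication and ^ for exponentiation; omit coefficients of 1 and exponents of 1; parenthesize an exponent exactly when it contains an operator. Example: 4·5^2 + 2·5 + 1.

5 + 2

step 0: 6 = 2·3; sub 4 for 3: 2·4; = 8; G_1 = 8−1 = 7
step 1: 7 = 4 + 3; sub 5 for 4: 5 + 3; = 8; G_2 = 8−1 = 7
step 2: 7 = 5 + 2; sub 6 for 5: 6 + 2; = 8; G_3 = 8−1 = 7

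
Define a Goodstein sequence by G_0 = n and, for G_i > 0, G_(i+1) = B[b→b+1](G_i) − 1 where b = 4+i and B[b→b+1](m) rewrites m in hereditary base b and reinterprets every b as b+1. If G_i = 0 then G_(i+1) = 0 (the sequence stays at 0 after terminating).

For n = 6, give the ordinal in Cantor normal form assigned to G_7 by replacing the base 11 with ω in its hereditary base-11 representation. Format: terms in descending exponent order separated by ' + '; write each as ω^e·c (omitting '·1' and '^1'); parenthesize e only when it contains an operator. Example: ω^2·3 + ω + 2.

6 —HB4→ 4 + 2 —bump→ 5 + 2 = 7 —(−1)→ 6
6 —HB5→ 5 + 1 —bump→ 6 + 1 = 7 —(−1)→ 6
6 —HB6→ 6 —bump→ 7 = 7 —(−1)→ 6
6 —HB7→ 6 —bump→ 6 = 6 —(−1)→ 5
5 —HB8→ 5 —bump→ 5 = 5 —(−1)→ 4
4 —HB9→ 4 —bump→ 4 = 4 —(−1)→ 3
3 —HB10→ 3 —bump→ 3 = 3 —(−1)→ 2
2 —HB11→ 2 —bump→ 2 = 2 —(−1)→ 1

2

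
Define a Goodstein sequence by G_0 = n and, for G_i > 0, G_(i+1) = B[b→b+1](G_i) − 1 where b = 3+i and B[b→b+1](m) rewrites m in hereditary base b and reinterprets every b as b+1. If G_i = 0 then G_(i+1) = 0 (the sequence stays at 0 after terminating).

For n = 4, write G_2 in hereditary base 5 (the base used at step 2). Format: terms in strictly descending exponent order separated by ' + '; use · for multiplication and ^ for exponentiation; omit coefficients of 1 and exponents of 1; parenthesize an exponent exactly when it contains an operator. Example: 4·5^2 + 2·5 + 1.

4

(0) 4|_3 = 3 + 1 ↦ 4 + 1|_4 = 5 ⇒ 4
(1) 4|_4 = 4 ↦ 5|_5 = 5 ⇒ 4
(2) 4|_5 = 4 ↦ 4|_6 = 4 ⇒ 3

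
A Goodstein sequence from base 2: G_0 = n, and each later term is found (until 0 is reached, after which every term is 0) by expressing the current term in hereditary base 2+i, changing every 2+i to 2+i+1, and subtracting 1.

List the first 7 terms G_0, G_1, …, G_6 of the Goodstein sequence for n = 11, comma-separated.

base 2: 11 = 2^(2 + 1) + 2 + 1; at 3: 3^(3 + 1) + 3 + 1 = 85; next = 84
base 3: 84 = 3^(3 + 1) + 3; at 4: 4^(4 + 1) + 4 = 1028; next = 1027
base 4: 1027 = 4^(4 + 1) + 3; at 5: 5^(5 + 1) + 3 = 15628; next = 15627
base 5: 15627 = 5^(5 + 1) + 2; at 6: 6^(6 + 1) + 2 = 279938; next = 279937
base 6: 279937 = 6^(6 + 1) + 1; at 7: 7^(7 + 1) + 1 = 5764802; next = 5764801
base 7: 5764801 = 7^(7 + 1); at 8: 8^(8 + 1) = 134217728; next = 134217727

11, 84, 1027, 15627, 279937, 5764801, 134217727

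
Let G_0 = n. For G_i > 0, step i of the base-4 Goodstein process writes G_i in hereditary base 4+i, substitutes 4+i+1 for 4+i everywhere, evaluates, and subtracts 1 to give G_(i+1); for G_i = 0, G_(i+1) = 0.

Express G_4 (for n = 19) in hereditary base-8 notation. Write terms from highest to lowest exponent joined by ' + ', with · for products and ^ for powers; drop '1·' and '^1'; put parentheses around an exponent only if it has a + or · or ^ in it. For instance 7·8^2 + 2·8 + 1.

[0] 19 ≡ 4^2 + 3 (base 4). Lift 5: 28. −1: 27.
[1] 27 ≡ 5^2 + 2 (base 5). Lift 6: 38. −1: 37.
[2] 37 ≡ 6^2 + 1 (base 6). Lift 7: 50. −1: 49.
[3] 49 ≡ 7^2 (base 7). Lift 8: 64. −1: 63.
[4] 63 ≡ 7·8 + 7 (base 8). Lift 9: 70. −1: 69.

7·8 + 7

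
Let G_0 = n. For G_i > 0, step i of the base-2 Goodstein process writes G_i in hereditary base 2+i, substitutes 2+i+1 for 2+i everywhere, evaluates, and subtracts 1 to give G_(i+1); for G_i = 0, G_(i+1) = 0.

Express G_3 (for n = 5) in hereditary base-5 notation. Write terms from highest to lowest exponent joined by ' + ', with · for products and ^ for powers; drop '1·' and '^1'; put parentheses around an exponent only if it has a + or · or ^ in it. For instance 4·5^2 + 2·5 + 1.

(0) 5|_2 = 2^2 + 1 ↦ 3^3 + 1|_3 = 28 ⇒ 27
(1) 27|_3 = 3^3 ↦ 4^4|_4 = 256 ⇒ 255
(2) 255|_4 = 3·4^3 + 3·4^2 + 3·4 + 3 ↦ 3·5^3 + 3·5^2 + 3·5 + 3|_5 = 468 ⇒ 467
(3) 467|_5 = 3·5^3 + 3·5^2 + 3·5 + 2 ↦ 3·6^3 + 3·6^2 + 3·6 + 2|_6 = 776 ⇒ 775

3·5^3 + 3·5^2 + 3·5 + 2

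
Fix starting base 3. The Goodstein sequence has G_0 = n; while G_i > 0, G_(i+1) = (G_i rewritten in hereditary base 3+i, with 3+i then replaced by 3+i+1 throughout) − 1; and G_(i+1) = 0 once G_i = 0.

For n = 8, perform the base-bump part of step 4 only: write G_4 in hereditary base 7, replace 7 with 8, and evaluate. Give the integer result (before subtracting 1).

step 0: 8 = 2·3 + 2; sub 4 for 3: 2·4 + 2; = 10; G_1 = 10−1 = 9
step 1: 9 = 2·4 + 1; sub 5 for 4: 2·5 + 1; = 11; G_2 = 11−1 = 10
step 2: 10 = 2·5; sub 6 for 5: 2·6; = 12; G_3 = 12−1 = 11
step 3: 11 = 6 + 5; sub 7 for 6: 7 + 5; = 12; G_4 = 12−1 = 11
step 4: 11 = 7 + 4; sub 8 for 7: 8 + 4; = 12; G_5 = 12−1 = 11

12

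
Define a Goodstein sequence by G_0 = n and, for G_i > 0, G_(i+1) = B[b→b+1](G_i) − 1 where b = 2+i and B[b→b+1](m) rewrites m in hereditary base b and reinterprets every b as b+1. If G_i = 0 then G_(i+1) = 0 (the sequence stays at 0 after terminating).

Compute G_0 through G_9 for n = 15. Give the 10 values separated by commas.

base 2: 15 = 2^(2 + 1) + 2^2 + 2 + 1; at 3: 3^(3 + 1) + 3^3 + 3 + 1 = 112; next = 111
base 3: 111 = 3^(3 + 1) + 3^3 + 3; at 4: 4^(4 + 1) + 4^4 + 4 = 1284; next = 1283
base 4: 1283 = 4^(4 + 1) + 4^4 + 3; at 5: 5^(5 + 1) + 5^5 + 3 = 18753; next = 18752
base 5: 18752 = 5^(5 + 1) + 5^5 + 2; at 6: 6^(6 + 1) + 6^6 + 2 = 326594; next = 326593
base 6: 326593 = 6^(6 + 1) + 6^6 + 1; at 7: 7^(7 + 1) + 7^7 + 1 = 6588345; next = 6588344
base 7: 6588344 = 7^(7 + 1) + 7^7; at 8: 8^(8 + 1) + 8^8 = 150994944; next = 150994943
base 8: 150994943 = 8^(8 + 1) + 7·8^7 + 7·8^6 + 7·8^5 + 7·8^4 + 7·8^3 + 7·8^2 + 7·8 + 7; at 9: 9^(9 + 1) + 7·9^7 + 7·9^6 + 7·9^5 + 7·9^4 + 7·9^3 + 7·9^2 + 7·9 + 7 = 3524450281; next = 3524450280
base 9: 3524450280 = 9^(9 + 1) + 7·9^7 + 7·9^6 + 7·9^5 + 7·9^4 + 7·9^3 + 7·9^2 + 7·9 + 6; at 10: 10^(10 + 1) + 7·10^7 + 7·10^6 + 7·10^5 + 7·10^4 + 7·10^3 + 7·10^2 + 7·10 + 6 = 100077777776; next = 100077777775
base 10: 100077777775 = 10^(10 + 1) + 7·10^7 + 7·10^6 + 7·10^5 + 7·10^4 + 7·10^3 + 7·10^2 + 7·10 + 5; at 11: 11^(11 + 1) + 7·11^7 + 7·11^6 + 7·11^5 + 7·11^4 + 7·11^3 + 7·11^2 + 7·11 + 5 = 3138578427935; next = 3138578427934

15, 111, 1283, 18752, 326593, 6588344, 150994943, 3524450280, 100077777775, 3138578427934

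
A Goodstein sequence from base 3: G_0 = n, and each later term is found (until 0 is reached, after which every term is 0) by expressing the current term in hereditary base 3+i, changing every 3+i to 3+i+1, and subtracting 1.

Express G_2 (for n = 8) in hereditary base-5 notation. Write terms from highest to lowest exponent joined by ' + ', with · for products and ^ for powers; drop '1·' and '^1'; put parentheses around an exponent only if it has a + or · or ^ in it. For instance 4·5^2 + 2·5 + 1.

G_0 = 8. HB_3(8) = 2·3 + 2. Bump = 10. G_1 = 9.
G_1 = 9. HB_4(9) = 2·4 + 1. Bump = 11. G_2 = 10.

2·5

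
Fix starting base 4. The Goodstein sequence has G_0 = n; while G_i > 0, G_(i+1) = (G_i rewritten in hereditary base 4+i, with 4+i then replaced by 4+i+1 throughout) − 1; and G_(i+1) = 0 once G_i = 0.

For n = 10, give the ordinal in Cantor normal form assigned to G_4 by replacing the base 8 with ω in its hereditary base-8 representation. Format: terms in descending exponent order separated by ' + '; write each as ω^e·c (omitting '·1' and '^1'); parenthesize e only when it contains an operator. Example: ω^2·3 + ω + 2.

ω + 5

base 4: 10 = 2·4 + 2; at 5: 2·5 + 2 = 12; next = 11
base 5: 11 = 2·5 + 1; at 6: 2·6 + 1 = 13; next = 12
base 6: 12 = 2·6; at 7: 2·7 = 14; next = 13
base 7: 13 = 7 + 6; at 8: 8 + 6 = 14; next = 13
base 8: 13 = 8 + 5; at 9: 9 + 5 = 14; next = 13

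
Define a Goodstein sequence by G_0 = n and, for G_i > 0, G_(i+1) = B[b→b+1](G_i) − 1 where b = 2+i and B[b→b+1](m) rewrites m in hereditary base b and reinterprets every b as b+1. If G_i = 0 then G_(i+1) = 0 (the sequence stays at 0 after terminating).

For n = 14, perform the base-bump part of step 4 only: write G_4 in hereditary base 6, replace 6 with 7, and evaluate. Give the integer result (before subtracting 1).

5862841

G_0 = 14. HB_2(14) = 2^(2 + 1) + 2^2 + 2. Bump = 111. G_1 = 110.
G_1 = 110. HB_3(110) = 3^(3 + 1) + 3^3 + 2. Bump = 1282. G_2 = 1281.
G_2 = 1281. HB_4(1281) = 4^(4 + 1) + 4^4 + 1. Bump = 18751. G_3 = 18750.
G_3 = 18750. HB_5(18750) = 5^(5 + 1) + 5^5. Bump = 326592. G_4 = 326591.
G_4 = 326591. HB_6(326591) = 6^(6 + 1) + 5·6^5 + 5·6^4 + 5·6^3 + 5·6^2 + 5·6 + 5. Bump = 5862841. G_5 = 5862840.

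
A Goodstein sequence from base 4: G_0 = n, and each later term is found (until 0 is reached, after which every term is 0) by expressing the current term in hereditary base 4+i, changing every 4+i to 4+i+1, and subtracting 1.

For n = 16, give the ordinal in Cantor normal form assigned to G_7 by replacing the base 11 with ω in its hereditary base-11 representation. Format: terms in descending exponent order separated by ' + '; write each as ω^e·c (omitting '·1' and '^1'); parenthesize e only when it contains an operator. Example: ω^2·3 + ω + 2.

ω·3 + 8

16 —HB4→ 4^2 —bump→ 5^2 = 25 —(−1)→ 24
24 —HB5→ 4·5 + 4 —bump→ 4·6 + 4 = 28 —(−1)→ 27
27 —HB6→ 4·6 + 3 —bump→ 4·7 + 3 = 31 —(−1)→ 30
30 —HB7→ 4·7 + 2 —bump→ 4·8 + 2 = 34 —(−1)→ 33
33 —HB8→ 4·8 + 1 —bump→ 4·9 + 1 = 37 —(−1)→ 36
36 —HB9→ 4·9 —bump→ 4·10 = 40 —(−1)→ 39
39 —HB10→ 3·10 + 9 —bump→ 3·11 + 9 = 42 —(−1)→ 41
41 —HB11→ 3·11 + 8 —bump→ 3·12 + 8 = 44 —(−1)→ 43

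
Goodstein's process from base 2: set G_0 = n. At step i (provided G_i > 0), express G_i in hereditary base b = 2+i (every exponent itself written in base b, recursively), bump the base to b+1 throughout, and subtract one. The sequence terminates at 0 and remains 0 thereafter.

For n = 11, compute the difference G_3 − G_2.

14600

i=0: 11 = 2^(2 + 1) + 2 + 1 (b=2); 2→3: 3^(3 + 1) + 3 + 1 = 85; 85−1 = 84
i=1: 84 = 3^(3 + 1) + 3 (b=3); 3→4: 4^(4 + 1) + 4 = 1028; 1028−1 = 1027
i=2: 1027 = 4^(4 + 1) + 3 (b=4); 4→5: 5^(5 + 1) + 3 = 15628; 15628−1 = 15627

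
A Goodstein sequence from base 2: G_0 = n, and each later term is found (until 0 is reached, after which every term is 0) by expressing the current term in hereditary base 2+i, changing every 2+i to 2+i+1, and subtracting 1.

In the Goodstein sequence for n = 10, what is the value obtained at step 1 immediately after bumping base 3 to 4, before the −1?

1026

G_0 = 10. HB_2(10) = 2^(2 + 1) + 2. Bump = 84. G_1 = 83.
G_1 = 83. HB_3(83) = 3^(3 + 1) + 2. Bump = 1026. G_2 = 1025.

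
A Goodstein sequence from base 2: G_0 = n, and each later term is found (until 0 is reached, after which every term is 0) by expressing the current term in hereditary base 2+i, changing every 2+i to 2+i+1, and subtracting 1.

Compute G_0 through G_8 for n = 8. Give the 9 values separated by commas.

8, 80, 553, 6310, 93395, 1647195, 33554571, 774841151, 20000000211

(0) 8|_2 = 2^(2 + 1) ↦ 3^(3 + 1)|_3 = 81 ⇒ 80
(1) 80|_3 = 2·3^3 + 2·3^2 + 2·3 + 2 ↦ 2·4^4 + 2·4^2 + 2·4 + 2|_4 = 554 ⇒ 553
(2) 553|_4 = 2·4^4 + 2·4^2 + 2·4 + 1 ↦ 2·5^5 + 2·5^2 + 2·5 + 1|_5 = 6311 ⇒ 6310
(3) 6310|_5 = 2·5^5 + 2·5^2 + 2·5 ↦ 2·6^6 + 2·6^2 + 2·6|_6 = 93396 ⇒ 93395
(4) 93395|_6 = 2·6^6 + 2·6^2 + 6 + 5 ↦ 2·7^7 + 2·7^2 + 7 + 5|_7 = 1647196 ⇒ 1647195
(5) 1647195|_7 = 2·7^7 + 2·7^2 + 7 + 4 ↦ 2·8^8 + 2·8^2 + 8 + 4|_8 = 33554572 ⇒ 33554571
(6) 33554571|_8 = 2·8^8 + 2·8^2 + 8 + 3 ↦ 2·9^9 + 2·9^2 + 9 + 3|_9 = 774841152 ⇒ 774841151
(7) 774841151|_9 = 2·9^9 + 2·9^2 + 9 + 2 ↦ 2·10^10 + 2·10^2 + 10 + 2|_10 = 20000000212 ⇒ 20000000211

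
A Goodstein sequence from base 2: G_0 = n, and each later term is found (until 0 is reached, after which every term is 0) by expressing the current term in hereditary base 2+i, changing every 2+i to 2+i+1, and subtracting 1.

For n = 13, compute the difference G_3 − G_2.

G_0=13  [base 2] 2^(2 + 1) + 2^2 + 1  →[2↦3]→  3^(3 + 1) + 3^3 + 1 = 109  −1 ⇒ G_1=108
G_1=108  [base 3] 3^(3 + 1) + 3^3  →[3↦4]→  4^(4 + 1) + 4^4 = 1280  −1 ⇒ G_2=1279
G_2=1279  [base 4] 4^(4 + 1) + 3·4^3 + 3·4^2 + 3·4 + 3  →[4↦5]→  5^(5 + 1) + 3·5^3 + 3·5^2 + 3·5 + 3 = 16093  −1 ⇒ G_3=16092

14813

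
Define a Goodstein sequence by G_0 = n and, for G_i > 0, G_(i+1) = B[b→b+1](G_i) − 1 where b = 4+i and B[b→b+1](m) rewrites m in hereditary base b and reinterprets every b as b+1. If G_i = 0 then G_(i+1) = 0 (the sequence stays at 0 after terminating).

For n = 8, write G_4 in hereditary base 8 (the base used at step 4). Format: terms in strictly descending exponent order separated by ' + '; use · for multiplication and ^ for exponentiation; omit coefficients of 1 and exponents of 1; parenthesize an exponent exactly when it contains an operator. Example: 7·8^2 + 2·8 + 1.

8 + 1

G_0=8  [base 4] 2·4  →[4↦5]→  2·5 = 10  −1 ⇒ G_1=9
G_1=9  [base 5] 5 + 4  →[5↦6]→  6 + 4 = 10  −1 ⇒ G_2=9
G_2=9  [base 6] 6 + 3  →[6↦7]→  7 + 3 = 10  −1 ⇒ G_3=9
G_3=9  [base 7] 7 + 2  →[7↦8]→  8 + 2 = 10  −1 ⇒ G_4=9
G_4=9  [base 8] 8 + 1  →[8↦9]→  9 + 1 = 10  −1 ⇒ G_5=9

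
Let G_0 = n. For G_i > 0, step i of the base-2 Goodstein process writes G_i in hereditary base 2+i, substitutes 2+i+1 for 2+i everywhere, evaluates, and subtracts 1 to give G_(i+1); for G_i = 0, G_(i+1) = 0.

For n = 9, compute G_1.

81

9 —HB2→ 2^(2 + 1) + 1 —bump→ 3^(3 + 1) + 1 = 82 —(−1)→ 81
81 —HB3→ 3^(3 + 1) —bump→ 4^(4 + 1) = 1024 —(−1)→ 1023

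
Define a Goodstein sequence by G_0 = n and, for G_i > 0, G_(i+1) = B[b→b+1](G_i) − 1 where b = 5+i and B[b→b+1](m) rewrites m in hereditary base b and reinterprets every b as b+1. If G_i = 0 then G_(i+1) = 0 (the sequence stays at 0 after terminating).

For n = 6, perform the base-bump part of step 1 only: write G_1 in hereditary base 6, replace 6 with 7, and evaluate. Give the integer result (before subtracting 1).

base 5: 6 = 5 + 1; at 6: 6 + 1 = 7; next = 6
base 6: 6 = 6; at 7: 7 = 7; next = 6

7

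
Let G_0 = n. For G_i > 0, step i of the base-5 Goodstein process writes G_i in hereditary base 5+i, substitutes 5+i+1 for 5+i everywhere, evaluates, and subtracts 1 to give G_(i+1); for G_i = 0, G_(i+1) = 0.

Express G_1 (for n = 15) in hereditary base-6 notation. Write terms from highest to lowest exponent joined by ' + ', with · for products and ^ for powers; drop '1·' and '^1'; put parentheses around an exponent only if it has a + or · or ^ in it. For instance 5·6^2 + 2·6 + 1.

G_0 = 15. HB_5(15) = 3·5. Bump = 18. G_1 = 17.
G_1 = 17. HB_6(17) = 2·6 + 5. Bump = 19. G_2 = 18.

2·6 + 5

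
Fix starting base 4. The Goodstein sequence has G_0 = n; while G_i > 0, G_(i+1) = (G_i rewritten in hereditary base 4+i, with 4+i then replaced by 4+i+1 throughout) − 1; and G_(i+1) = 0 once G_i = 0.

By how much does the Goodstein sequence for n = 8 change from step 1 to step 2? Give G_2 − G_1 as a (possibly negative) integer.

i=0: 8 = 2·4 (b=4); 4→5: 2·5 = 10; 10−1 = 9
i=1: 9 = 5 + 4 (b=5); 5→6: 6 + 4 = 10; 10−1 = 9

0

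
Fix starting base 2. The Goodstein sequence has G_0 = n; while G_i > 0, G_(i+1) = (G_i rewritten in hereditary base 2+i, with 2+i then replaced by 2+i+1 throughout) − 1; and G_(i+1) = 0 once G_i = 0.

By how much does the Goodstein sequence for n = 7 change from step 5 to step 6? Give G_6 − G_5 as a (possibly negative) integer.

G_0 = 7. HB_2(7) = 2^2 + 2 + 1. Bump = 31. G_1 = 30.
G_1 = 30. HB_3(30) = 3^3 + 3. Bump = 260. G_2 = 259.
G_2 = 259. HB_4(259) = 4^4 + 3. Bump = 3128. G_3 = 3127.
G_3 = 3127. HB_5(3127) = 5^5 + 2. Bump = 46658. G_4 = 46657.
G_4 = 46657. HB_6(46657) = 6^6 + 1. Bump = 823544. G_5 = 823543.
G_5 = 823543. HB_7(823543) = 7^7. Bump = 16777216. G_6 = 16777215.

15953672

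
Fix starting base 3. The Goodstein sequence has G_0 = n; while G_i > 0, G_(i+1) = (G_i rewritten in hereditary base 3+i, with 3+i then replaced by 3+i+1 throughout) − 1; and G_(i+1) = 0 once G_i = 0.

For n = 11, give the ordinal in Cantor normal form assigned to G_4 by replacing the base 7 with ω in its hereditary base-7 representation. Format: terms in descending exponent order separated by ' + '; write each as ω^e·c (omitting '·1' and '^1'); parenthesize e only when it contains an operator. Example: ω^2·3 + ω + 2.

base 3: 11 = 3^2 + 2; at 4: 4^2 + 2 = 18; next = 17
base 4: 17 = 4^2 + 1; at 5: 5^2 + 1 = 26; next = 25
base 5: 25 = 5^2; at 6: 6^2 = 36; next = 35
base 6: 35 = 5·6 + 5; at 7: 5·7 + 5 = 40; next = 39
base 7: 39 = 5·7 + 4; at 8: 5·8 + 4 = 44; next = 43

ω·5 + 4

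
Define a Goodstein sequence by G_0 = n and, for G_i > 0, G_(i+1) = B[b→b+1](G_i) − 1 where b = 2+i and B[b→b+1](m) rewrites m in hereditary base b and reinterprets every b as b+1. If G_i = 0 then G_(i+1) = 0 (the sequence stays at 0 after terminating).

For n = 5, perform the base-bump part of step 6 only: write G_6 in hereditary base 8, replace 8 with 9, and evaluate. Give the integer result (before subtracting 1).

G_0 = 5. HB_2(5) = 2^2 + 1. Bump = 28. G_1 = 27.
G_1 = 27. HB_3(27) = 3^3. Bump = 256. G_2 = 255.
G_2 = 255. HB_4(255) = 3·4^3 + 3·4^2 + 3·4 + 3. Bump = 468. G_3 = 467.
G_3 = 467. HB_5(467) = 3·5^3 + 3·5^2 + 3·5 + 2. Bump = 776. G_4 = 775.
G_4 = 775. HB_6(775) = 3·6^3 + 3·6^2 + 3·6 + 1. Bump = 1198. G_5 = 1197.
G_5 = 1197. HB_7(1197) = 3·7^3 + 3·7^2 + 3·7. Bump = 1752. G_6 = 1751.
G_6 = 1751. HB_8(1751) = 3·8^3 + 3·8^2 + 2·8 + 7. Bump = 2455. G_7 = 2454.

2455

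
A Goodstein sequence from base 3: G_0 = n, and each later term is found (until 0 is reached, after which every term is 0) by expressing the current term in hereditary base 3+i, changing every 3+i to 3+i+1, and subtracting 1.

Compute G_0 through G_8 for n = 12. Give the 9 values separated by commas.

i=0: 12 = 3^2 + 3 (b=3); 3→4: 4^2 + 4 = 20; 20−1 = 19
i=1: 19 = 4^2 + 3 (b=4); 4→5: 5^2 + 3 = 28; 28−1 = 27
i=2: 27 = 5^2 + 2 (b=5); 5→6: 6^2 + 2 = 38; 38−1 = 37
i=3: 37 = 6^2 + 1 (b=6); 6→7: 7^2 + 1 = 50; 50−1 = 49
i=4: 49 = 7^2 (b=7); 7→8: 8^2 = 64; 64−1 = 63
i=5: 63 = 7·8 + 7 (b=8); 8→9: 7·9 + 7 = 70; 70−1 = 69
i=6: 69 = 7·9 + 6 (b=9); 9→10: 7·10 + 6 = 76; 76−1 = 75
i=7: 75 = 7·10 + 5 (b=10); 10→11: 7·11 + 5 = 82; 82−1 = 81

12, 19, 27, 37, 49, 63, 69, 75, 81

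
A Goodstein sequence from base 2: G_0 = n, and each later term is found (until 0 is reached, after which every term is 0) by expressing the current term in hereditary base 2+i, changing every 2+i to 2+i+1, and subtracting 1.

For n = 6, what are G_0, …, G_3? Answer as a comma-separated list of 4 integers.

base 2: 6 = 2^2 + 2; at 3: 3^3 + 3 = 30; next = 29
base 3: 29 = 3^3 + 2; at 4: 4^4 + 2 = 258; next = 257
base 4: 257 = 4^4 + 1; at 5: 5^5 + 1 = 3126; next = 3125

6, 29, 257, 3125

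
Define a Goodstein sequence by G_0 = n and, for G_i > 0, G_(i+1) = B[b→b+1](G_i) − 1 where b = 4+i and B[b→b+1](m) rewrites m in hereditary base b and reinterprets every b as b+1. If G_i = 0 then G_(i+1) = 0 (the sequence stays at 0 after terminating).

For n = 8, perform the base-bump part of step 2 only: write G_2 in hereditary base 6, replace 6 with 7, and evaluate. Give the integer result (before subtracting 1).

10

G_0=8  [base 4] 2·4  →[4↦5]→  2·5 = 10  −1 ⇒ G_1=9
G_1=9  [base 5] 5 + 4  →[5↦6]→  6 + 4 = 10  −1 ⇒ G_2=9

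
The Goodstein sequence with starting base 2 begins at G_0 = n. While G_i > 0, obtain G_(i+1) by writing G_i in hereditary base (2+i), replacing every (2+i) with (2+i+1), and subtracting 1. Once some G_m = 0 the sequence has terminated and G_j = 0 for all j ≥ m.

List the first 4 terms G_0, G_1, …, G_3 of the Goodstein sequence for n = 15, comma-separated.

[0] 15 ≡ 2^(2 + 1) + 2^2 + 2 + 1 (base 2). Lift 3: 112. −1: 111.
[1] 111 ≡ 3^(3 + 1) + 3^3 + 3 (base 3). Lift 4: 1284. −1: 1283.
[2] 1283 ≡ 4^(4 + 1) + 4^4 + 3 (base 4). Lift 5: 18753. −1: 18752.

15, 111, 1283, 18752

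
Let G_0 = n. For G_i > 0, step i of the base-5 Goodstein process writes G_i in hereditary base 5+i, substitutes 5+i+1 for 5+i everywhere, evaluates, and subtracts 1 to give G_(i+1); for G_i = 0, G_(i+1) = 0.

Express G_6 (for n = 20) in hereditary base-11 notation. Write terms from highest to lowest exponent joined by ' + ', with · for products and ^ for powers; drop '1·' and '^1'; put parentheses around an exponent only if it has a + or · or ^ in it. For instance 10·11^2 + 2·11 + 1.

3·11

G_0 = 20. HB_5(20) = 4·5. Bump = 24. G_1 = 23.
G_1 = 23. HB_6(23) = 3·6 + 5. Bump = 26. G_2 = 25.
G_2 = 25. HB_7(25) = 3·7 + 4. Bump = 28. G_3 = 27.
G_3 = 27. HB_8(27) = 3·8 + 3. Bump = 30. G_4 = 29.
G_4 = 29. HB_9(29) = 3·9 + 2. Bump = 32. G_5 = 31.
G_5 = 31. HB_10(31) = 3·10 + 1. Bump = 34. G_6 = 33.
G_6 = 33. HB_11(33) = 3·11. Bump = 36. G_7 = 35.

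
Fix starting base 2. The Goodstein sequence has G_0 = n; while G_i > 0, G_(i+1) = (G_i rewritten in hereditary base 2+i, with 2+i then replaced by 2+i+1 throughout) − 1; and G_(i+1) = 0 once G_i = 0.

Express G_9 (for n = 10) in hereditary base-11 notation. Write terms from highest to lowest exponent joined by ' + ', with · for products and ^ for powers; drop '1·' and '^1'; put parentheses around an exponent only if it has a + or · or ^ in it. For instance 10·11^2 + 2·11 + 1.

10 —HB2→ 2^(2 + 1) + 2 —bump→ 3^(3 + 1) + 3 = 84 —(−1)→ 83
83 —HB3→ 3^(3 + 1) + 2 —bump→ 4^(4 + 1) + 2 = 1026 —(−1)→ 1025
1025 —HB4→ 4^(4 + 1) + 1 —bump→ 5^(5 + 1) + 1 = 15626 —(−1)→ 15625
15625 —HB5→ 5^(5 + 1) —bump→ 6^(6 + 1) = 279936 —(−1)→ 279935
279935 —HB6→ 5·6^6 + 5·6^5 + 5·6^4 + 5·6^3 + 5·6^2 + 5·6 + 5 —bump→ 5·7^7 + 5·7^5 + 5·7^4 + 5·7^3 + 5·7^2 + 5·7 + 5 = 4215755 —(−1)→ 4215754
4215754 —HB7→ 5·7^7 + 5·7^5 + 5·7^4 + 5·7^3 + 5·7^2 + 5·7 + 4 —bump→ 5·8^8 + 5·8^5 + 5·8^4 + 5·8^3 + 5·8^2 + 5·8 + 4 = 84073324 —(−1)→ 84073323
84073323 —HB8→ 5·8^8 + 5·8^5 + 5·8^4 + 5·8^3 + 5·8^2 + 5·8 + 3 —bump→ 5·9^9 + 5·9^5 + 5·9^4 + 5·9^3 + 5·9^2 + 5·9 + 3 = 1937434593 —(−1)→ 1937434592
1937434592 —HB9→ 5·9^9 + 5·9^5 + 5·9^4 + 5·9^3 + 5·9^2 + 5·9 + 2 —bump→ 5·10^10 + 5·10^5 + 5·10^4 + 5·10^3 + 5·10^2 + 5·10 + 2 = 50000555552 —(−1)→ 50000555551
50000555551 —HB10→ 5·10^10 + 5·10^5 + 5·10^4 + 5·10^3 + 5·10^2 + 5·10 + 1 —bump→ 5·11^11 + 5·11^5 + 5·11^4 + 5·11^3 + 5·11^2 + 5·11 + 1 = 1426559238831 —(−1)→ 1426559238830

5·11^11 + 5·11^5 + 5·11^4 + 5·11^3 + 5·11^2 + 5·11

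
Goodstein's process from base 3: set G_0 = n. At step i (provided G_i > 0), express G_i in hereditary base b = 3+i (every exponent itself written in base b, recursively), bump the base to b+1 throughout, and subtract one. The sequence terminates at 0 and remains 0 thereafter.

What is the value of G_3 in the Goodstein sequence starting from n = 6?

G_0=6  [base 3] 2·3  →[3↦4]→  2·4 = 8  −1 ⇒ G_1=7
G_1=7  [base 4] 4 + 3  →[4↦5]→  5 + 3 = 8  −1 ⇒ G_2=7
G_2=7  [base 5] 5 + 2  →[5↦6]→  6 + 2 = 8  −1 ⇒ G_3=7
G_3=7  [base 6] 6 + 1  →[6↦7]→  7 + 1 = 8  −1 ⇒ G_4=7

7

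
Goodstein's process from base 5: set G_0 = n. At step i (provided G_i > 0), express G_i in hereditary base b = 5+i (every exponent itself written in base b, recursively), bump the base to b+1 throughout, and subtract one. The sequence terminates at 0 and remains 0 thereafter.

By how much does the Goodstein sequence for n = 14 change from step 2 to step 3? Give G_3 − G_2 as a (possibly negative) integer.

[0] 14 ≡ 2·5 + 4 (base 5). Lift 6: 16. −1: 15.
[1] 15 ≡ 2·6 + 3 (base 6). Lift 7: 17. −1: 16.
[2] 16 ≡ 2·7 + 2 (base 7). Lift 8: 18. −1: 17.

1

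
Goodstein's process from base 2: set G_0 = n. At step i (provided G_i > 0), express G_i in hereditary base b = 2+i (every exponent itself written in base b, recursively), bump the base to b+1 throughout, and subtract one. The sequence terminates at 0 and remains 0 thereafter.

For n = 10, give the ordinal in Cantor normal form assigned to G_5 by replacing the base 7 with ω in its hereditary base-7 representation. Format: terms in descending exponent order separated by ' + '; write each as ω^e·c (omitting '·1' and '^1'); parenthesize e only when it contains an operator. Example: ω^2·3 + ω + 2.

ω^ω·5 + ω^5·5 + ω^4·5 + ω^3·5 + ω^2·5 + ω·5 + 4

i=0: 10 = 2^(2 + 1) + 2 (b=2); 2→3: 3^(3 + 1) + 3 = 84; 84−1 = 83
i=1: 83 = 3^(3 + 1) + 2 (b=3); 3→4: 4^(4 + 1) + 2 = 1026; 1026−1 = 1025
i=2: 1025 = 4^(4 + 1) + 1 (b=4); 4→5: 5^(5 + 1) + 1 = 15626; 15626−1 = 15625
i=3: 15625 = 5^(5 + 1) (b=5); 5→6: 6^(6 + 1) = 279936; 279936−1 = 279935
i=4: 279935 = 5·6^6 + 5·6^5 + 5·6^4 + 5·6^3 + 5·6^2 + 5·6 + 5 (b=6); 6→7: 5·7^7 + 5·7^5 + 5·7^4 + 5·7^3 + 5·7^2 + 5·7 + 5 = 4215755; 4215755−1 = 4215754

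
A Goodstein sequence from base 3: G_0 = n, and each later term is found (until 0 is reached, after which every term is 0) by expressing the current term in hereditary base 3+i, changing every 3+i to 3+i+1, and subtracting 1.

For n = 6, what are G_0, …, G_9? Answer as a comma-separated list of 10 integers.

6, 7, 7, 7, 7, 7, 6, 5, 4, 3

(0) 6|_3 = 2·3 ↦ 2·4|_4 = 8 ⇒ 7
(1) 7|_4 = 4 + 3 ↦ 5 + 3|_5 = 8 ⇒ 7
(2) 7|_5 = 5 + 2 ↦ 6 + 2|_6 = 8 ⇒ 7
(3) 7|_6 = 6 + 1 ↦ 7 + 1|_7 = 8 ⇒ 7
(4) 7|_7 = 7 ↦ 8|_8 = 8 ⇒ 7
(5) 7|_8 = 7 ↦ 7|_9 = 7 ⇒ 6
(6) 6|_9 = 6 ↦ 6|_10 = 6 ⇒ 5
(7) 5|_10 = 5 ↦ 5|_11 = 5 ⇒ 4
(8) 4|_11 = 4 ↦ 4|_12 = 4 ⇒ 3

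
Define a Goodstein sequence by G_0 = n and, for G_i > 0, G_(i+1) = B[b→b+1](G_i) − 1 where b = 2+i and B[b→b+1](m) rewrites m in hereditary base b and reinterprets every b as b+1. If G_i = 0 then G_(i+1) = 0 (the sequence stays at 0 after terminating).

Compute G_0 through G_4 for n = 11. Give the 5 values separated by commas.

G_0 = 11. HB_2(11) = 2^(2 + 1) + 2 + 1. Bump = 85. G_1 = 84.
G_1 = 84. HB_3(84) = 3^(3 + 1) + 3. Bump = 1028. G_2 = 1027.
G_2 = 1027. HB_4(1027) = 4^(4 + 1) + 3. Bump = 15628. G_3 = 15627.
G_3 = 15627. HB_5(15627) = 5^(5 + 1) + 2. Bump = 279938. G_4 = 279937.

11, 84, 1027, 15627, 279937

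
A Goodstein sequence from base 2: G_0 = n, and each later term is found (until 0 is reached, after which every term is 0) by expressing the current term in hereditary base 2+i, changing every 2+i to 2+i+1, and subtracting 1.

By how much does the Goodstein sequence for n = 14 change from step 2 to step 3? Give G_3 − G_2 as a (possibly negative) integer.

14 —HB2→ 2^(2 + 1) + 2^2 + 2 —bump→ 3^(3 + 1) + 3^3 + 3 = 111 —(−1)→ 110
110 —HB3→ 3^(3 + 1) + 3^3 + 2 —bump→ 4^(4 + 1) + 4^4 + 2 = 1282 —(−1)→ 1281
1281 —HB4→ 4^(4 + 1) + 4^4 + 1 —bump→ 5^(5 + 1) + 5^5 + 1 = 18751 —(−1)→ 18750

17469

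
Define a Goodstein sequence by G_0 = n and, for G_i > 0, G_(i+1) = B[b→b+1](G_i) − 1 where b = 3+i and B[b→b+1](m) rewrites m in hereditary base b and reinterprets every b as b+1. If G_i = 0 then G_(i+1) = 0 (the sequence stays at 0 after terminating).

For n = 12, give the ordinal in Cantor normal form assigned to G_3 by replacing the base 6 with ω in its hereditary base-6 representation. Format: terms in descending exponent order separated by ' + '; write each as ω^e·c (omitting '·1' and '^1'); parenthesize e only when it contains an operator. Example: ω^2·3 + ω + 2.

ω^2 + 1

12 —HB3→ 3^2 + 3 —bump→ 4^2 + 4 = 20 —(−1)→ 19
19 —HB4→ 4^2 + 3 —bump→ 5^2 + 3 = 28 —(−1)→ 27
27 —HB5→ 5^2 + 2 —bump→ 6^2 + 2 = 38 —(−1)→ 37
37 —HB6→ 6^2 + 1 —bump→ 7^2 + 1 = 50 —(−1)→ 49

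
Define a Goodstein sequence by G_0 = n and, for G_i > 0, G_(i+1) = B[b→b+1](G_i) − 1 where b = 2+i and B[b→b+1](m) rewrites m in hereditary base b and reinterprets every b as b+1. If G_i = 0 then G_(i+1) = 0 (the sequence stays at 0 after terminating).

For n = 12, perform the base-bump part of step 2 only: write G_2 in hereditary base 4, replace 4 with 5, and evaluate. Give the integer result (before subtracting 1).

15686

G_0 = 12. HB_2(12) = 2^(2 + 1) + 2^2. Bump = 108. G_1 = 107.
G_1 = 107. HB_3(107) = 3^(3 + 1) + 2·3^2 + 2·3 + 2. Bump = 1066. G_2 = 1065.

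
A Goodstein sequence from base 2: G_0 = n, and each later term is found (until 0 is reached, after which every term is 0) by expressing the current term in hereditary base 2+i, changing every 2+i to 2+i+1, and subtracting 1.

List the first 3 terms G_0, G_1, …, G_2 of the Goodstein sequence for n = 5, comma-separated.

5, 27, 255

(0) 5|_2 = 2^2 + 1 ↦ 3^3 + 1|_3 = 28 ⇒ 27
(1) 27|_3 = 3^3 ↦ 4^4|_4 = 256 ⇒ 255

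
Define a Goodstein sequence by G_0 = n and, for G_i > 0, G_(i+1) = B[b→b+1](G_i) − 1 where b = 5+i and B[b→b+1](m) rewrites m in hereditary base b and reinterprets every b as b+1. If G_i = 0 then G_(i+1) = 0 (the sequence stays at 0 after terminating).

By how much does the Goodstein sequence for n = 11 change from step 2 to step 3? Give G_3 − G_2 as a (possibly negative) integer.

0

G_0 = 11. HB_5(11) = 2·5 + 1. Bump = 13. G_1 = 12.
G_1 = 12. HB_6(12) = 2·6. Bump = 14. G_2 = 13.
G_2 = 13. HB_7(13) = 7 + 6. Bump = 14. G_3 = 13.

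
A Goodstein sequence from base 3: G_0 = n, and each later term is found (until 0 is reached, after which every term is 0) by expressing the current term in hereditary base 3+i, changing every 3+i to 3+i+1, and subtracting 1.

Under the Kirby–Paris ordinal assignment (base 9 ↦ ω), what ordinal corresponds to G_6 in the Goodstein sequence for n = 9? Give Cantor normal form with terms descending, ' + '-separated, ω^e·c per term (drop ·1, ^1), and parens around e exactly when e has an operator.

i=0: 9 = 3^2 (b=3); 3→4: 4^2 = 16; 16−1 = 15
i=1: 15 = 3·4 + 3 (b=4); 4→5: 3·5 + 3 = 18; 18−1 = 17
i=2: 17 = 3·5 + 2 (b=5); 5→6: 3·6 + 2 = 20; 20−1 = 19
i=3: 19 = 3·6 + 1 (b=6); 6→7: 3·7 + 1 = 22; 22−1 = 21
i=4: 21 = 3·7 (b=7); 7→8: 3·8 = 24; 24−1 = 23
i=5: 23 = 2·8 + 7 (b=8); 8→9: 2·9 + 7 = 25; 25−1 = 24
i=6: 24 = 2·9 + 6 (b=9); 9→10: 2·10 + 6 = 26; 26−1 = 25

ω·2 + 6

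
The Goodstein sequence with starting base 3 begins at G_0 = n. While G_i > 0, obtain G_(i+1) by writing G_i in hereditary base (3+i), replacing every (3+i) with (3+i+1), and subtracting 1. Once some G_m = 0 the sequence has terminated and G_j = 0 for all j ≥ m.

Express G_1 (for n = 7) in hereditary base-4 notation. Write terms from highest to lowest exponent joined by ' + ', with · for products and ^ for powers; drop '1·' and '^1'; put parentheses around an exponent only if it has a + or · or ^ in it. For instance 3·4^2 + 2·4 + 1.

2·4

base 3: 7 = 2·3 + 1; at 4: 2·4 + 1 = 9; next = 8
base 4: 8 = 2·4; at 5: 2·5 = 10; next = 9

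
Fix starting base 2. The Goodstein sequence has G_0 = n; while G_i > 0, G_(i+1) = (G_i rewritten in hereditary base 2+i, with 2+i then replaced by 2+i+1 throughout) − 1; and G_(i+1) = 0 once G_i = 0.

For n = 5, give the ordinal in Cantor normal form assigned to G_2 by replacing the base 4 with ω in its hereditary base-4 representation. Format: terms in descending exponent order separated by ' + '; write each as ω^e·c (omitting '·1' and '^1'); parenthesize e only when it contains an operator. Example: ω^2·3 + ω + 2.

ω^3·3 + ω^2·3 + ω·3 + 3

G_0=5  [base 2] 2^2 + 1  →[2↦3]→  3^3 + 1 = 28  −1 ⇒ G_1=27
G_1=27  [base 3] 3^3  →[3↦4]→  4^4 = 256  −1 ⇒ G_2=255
G_2=255  [base 4] 3·4^3 + 3·4^2 + 3·4 + 3  →[4↦5]→  3·5^3 + 3·5^2 + 3·5 + 3 = 468  −1 ⇒ G_3=467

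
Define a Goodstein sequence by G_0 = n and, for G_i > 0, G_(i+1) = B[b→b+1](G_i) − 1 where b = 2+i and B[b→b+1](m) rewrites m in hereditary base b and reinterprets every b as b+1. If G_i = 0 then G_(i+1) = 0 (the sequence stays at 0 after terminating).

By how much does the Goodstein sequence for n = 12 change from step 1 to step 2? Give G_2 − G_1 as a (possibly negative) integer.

958

G_0=12  [base 2] 2^(2 + 1) + 2^2  →[2↦3]→  3^(3 + 1) + 3^3 = 108  −1 ⇒ G_1=107
G_1=107  [base 3] 3^(3 + 1) + 2·3^2 + 2·3 + 2  →[3↦4]→  4^(4 + 1) + 2·4^2 + 2·4 + 2 = 1066  −1 ⇒ G_2=1065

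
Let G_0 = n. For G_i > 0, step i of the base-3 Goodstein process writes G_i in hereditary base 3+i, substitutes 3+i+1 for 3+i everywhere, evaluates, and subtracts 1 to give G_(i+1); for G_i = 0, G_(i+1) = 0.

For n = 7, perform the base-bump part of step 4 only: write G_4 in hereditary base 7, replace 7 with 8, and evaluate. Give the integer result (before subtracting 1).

step 0: 7 = 2·3 + 1; sub 4 for 3: 2·4 + 1; = 9; G_1 = 9−1 = 8
step 1: 8 = 2·4; sub 5 for 4: 2·5; = 10; G_2 = 10−1 = 9
step 2: 9 = 5 + 4; sub 6 for 5: 6 + 4; = 10; G_3 = 10−1 = 9
step 3: 9 = 6 + 3; sub 7 for 6: 7 + 3; = 10; G_4 = 10−1 = 9
step 4: 9 = 7 + 2; sub 8 for 7: 8 + 2; = 10; G_5 = 10−1 = 9

10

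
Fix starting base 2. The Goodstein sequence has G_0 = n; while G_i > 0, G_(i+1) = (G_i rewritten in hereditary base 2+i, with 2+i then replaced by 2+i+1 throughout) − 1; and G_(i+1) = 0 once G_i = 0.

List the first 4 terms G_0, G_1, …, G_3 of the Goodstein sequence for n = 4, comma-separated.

4, 26, 41, 60

step 0: 4 = 2^2; sub 3 for 2: 3^3; = 27; G_1 = 27−1 = 26
step 1: 26 = 2·3^2 + 2·3 + 2; sub 4 for 3: 2·4^2 + 2·4 + 2; = 42; G_2 = 42−1 = 41
step 2: 41 = 2·4^2 + 2·4 + 1; sub 5 for 4: 2·5^2 + 2·5 + 1; = 61; G_3 = 61−1 = 60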